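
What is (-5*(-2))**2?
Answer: 100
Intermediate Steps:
(-5*(-2))**2 = 10**2 = 100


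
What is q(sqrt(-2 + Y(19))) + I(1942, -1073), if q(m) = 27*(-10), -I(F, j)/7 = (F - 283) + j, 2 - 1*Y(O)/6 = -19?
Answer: -4372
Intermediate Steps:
Y(O) = 126 (Y(O) = 12 - 6*(-19) = 12 + 114 = 126)
I(F, j) = 1981 - 7*F - 7*j (I(F, j) = -7*((F - 283) + j) = -7*((-283 + F) + j) = -7*(-283 + F + j) = 1981 - 7*F - 7*j)
q(m) = -270
q(sqrt(-2 + Y(19))) + I(1942, -1073) = -270 + (1981 - 7*1942 - 7*(-1073)) = -270 + (1981 - 13594 + 7511) = -270 - 4102 = -4372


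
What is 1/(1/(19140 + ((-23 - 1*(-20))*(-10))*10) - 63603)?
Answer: -19440/1236442319 ≈ -1.5723e-5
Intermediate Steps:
1/(1/(19140 + ((-23 - 1*(-20))*(-10))*10) - 63603) = 1/(1/(19140 + ((-23 + 20)*(-10))*10) - 63603) = 1/(1/(19140 - 3*(-10)*10) - 63603) = 1/(1/(19140 + 30*10) - 63603) = 1/(1/(19140 + 300) - 63603) = 1/(1/19440 - 63603) = 1/(-1236442319/19440) = -19440/1236442319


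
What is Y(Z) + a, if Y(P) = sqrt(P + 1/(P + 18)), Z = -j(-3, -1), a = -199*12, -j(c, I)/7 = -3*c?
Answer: -2388 + 4*sqrt(319)/9 ≈ -2380.1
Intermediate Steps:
j(c, I) = 21*c (j(c, I) = -(-21)*c = 21*c)
a = -2388
Z = 63 (Z = -21*(-3) = -1*(-63) = 63)
Y(P) = sqrt(P + 1/(18 + P))
Y(Z) + a = sqrt((1 + 63*(18 + 63))/(18 + 63)) - 2388 = sqrt((1 + 63*81)/81) - 2388 = sqrt((1 + 5103)/81) - 2388 = sqrt((1/81)*5104) - 2388 = sqrt(5104/81) - 2388 = 4*sqrt(319)/9 - 2388 = -2388 + 4*sqrt(319)/9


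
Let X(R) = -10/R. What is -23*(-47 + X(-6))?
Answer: 3128/3 ≈ 1042.7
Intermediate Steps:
-23*(-47 + X(-6)) = -23*(-47 - 10/(-6)) = -23*(-47 - 10*(-⅙)) = -23*(-47 + 5/3) = -23*(-136/3) = 3128/3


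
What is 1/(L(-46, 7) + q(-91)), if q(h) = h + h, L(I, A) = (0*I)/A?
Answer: -1/182 ≈ -0.0054945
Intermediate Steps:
L(I, A) = 0 (L(I, A) = 0/A = 0)
q(h) = 2*h
1/(L(-46, 7) + q(-91)) = 1/(0 + 2*(-91)) = 1/(0 - 182) = 1/(-182) = -1/182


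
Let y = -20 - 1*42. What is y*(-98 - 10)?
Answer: 6696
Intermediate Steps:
y = -62 (y = -20 - 42 = -62)
y*(-98 - 10) = -62*(-98 - 10) = -62*(-108) = 6696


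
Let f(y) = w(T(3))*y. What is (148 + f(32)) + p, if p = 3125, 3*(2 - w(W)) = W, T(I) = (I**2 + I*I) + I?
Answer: 3113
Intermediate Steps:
T(I) = I + 2*I**2 (T(I) = (I**2 + I**2) + I = 2*I**2 + I = I + 2*I**2)
w(W) = 2 - W/3
f(y) = -5*y (f(y) = (2 - (1 + 2*3))*y = (2 - (1 + 6))*y = (2 - 7)*y = -5*y)
(148 + f(32)) + p = (148 - 5*32) + 3125 = (148 - 160) + 3125 = -12 + 3125 = 3113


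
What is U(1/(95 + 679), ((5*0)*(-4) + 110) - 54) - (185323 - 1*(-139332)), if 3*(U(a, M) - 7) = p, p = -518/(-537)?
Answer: -523007410/1611 ≈ -3.2465e+5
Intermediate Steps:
p = 518/537 (p = -518*(-1/537) = 518/537 ≈ 0.96462)
U(a, M) = 11795/1611 (U(a, M) = 7 + (1/3)*(518/537) = 7 + 518/1611 = 11795/1611)
U(1/(95 + 679), ((5*0)*(-4) + 110) - 54) - (185323 - 1*(-139332)) = 11795/1611 - (185323 - 1*(-139332)) = 11795/1611 - (185323 + 139332) = 11795/1611 - 1*324655 = 11795/1611 - 324655 = -523007410/1611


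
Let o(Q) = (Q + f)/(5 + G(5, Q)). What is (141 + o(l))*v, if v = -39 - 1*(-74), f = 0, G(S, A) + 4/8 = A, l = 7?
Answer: 113995/23 ≈ 4956.3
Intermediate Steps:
G(S, A) = -1/2 + A
v = 35 (v = -39 + 74 = 35)
o(Q) = Q/(9/2 + Q) (o(Q) = (Q + 0)/(5 + (-1/2 + Q)) = Q/(9/2 + Q))
(141 + o(l))*v = (141 + 2*7/(9 + 2*7))*35 = (141 + 2*7/(9 + 14))*35 = (141 + 2*7/23)*35 = (141 + 2*7*(1/23))*35 = (141 + 14/23)*35 = (3257/23)*35 = 113995/23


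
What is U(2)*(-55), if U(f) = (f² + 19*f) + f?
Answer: -2420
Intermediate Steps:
U(f) = f² + 20*f
U(2)*(-55) = (2*(20 + 2))*(-55) = (2*22)*(-55) = 44*(-55) = -2420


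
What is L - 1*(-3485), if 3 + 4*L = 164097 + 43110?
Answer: 55286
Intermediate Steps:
L = 51801 (L = -¾ + (164097 + 43110)/4 = -¾ + (¼)*207207 = -¾ + 207207/4 = 51801)
L - 1*(-3485) = 51801 - 1*(-3485) = 51801 + 3485 = 55286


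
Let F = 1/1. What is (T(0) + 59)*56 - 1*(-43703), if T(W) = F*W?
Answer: 47007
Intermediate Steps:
F = 1 (F = 1*1 = 1)
T(W) = W (T(W) = 1*W = W)
(T(0) + 59)*56 - 1*(-43703) = (0 + 59)*56 - 1*(-43703) = 59*56 + 43703 = 3304 + 43703 = 47007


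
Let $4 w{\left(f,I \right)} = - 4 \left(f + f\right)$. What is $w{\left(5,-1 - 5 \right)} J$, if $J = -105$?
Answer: $1050$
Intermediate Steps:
$w{\left(f,I \right)} = - 2 f$ ($w{\left(f,I \right)} = \frac{\left(-4\right) \left(f + f\right)}{4} = \frac{\left(-4\right) 2 f}{4} = \frac{\left(-8\right) f}{4} = - 2 f$)
$w{\left(5,-1 - 5 \right)} J = \left(-2\right) 5 \left(-105\right) = \left(-10\right) \left(-105\right) = 1050$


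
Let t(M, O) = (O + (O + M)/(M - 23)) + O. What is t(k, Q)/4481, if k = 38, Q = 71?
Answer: 2239/67215 ≈ 0.033311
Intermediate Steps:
t(M, O) = 2*O + (M + O)/(-23 + M) (t(M, O) = (O + (M + O)/(-23 + M)) + O = 2*O + (M + O)/(-23 + M))
t(k, Q)/4481 = ((38 - 45*71 + 2*38*71)/(-23 + 38))/4481 = ((38 - 3195 + 5396)/15)*(1/4481) = ((1/15)*2239)*(1/4481) = (2239/15)*(1/4481) = 2239/67215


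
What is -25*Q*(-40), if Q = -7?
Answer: -7000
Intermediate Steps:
-25*Q*(-40) = -25*(-7)*(-40) = 175*(-40) = -7000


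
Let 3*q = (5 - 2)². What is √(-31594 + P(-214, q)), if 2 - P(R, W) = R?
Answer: I*√31378 ≈ 177.14*I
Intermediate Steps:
q = 3 (q = (5 - 2)²/3 = (⅓)*3² = (⅓)*9 = 3)
P(R, W) = 2 - R
√(-31594 + P(-214, q)) = √(-31594 + (2 - 1*(-214))) = √(-31594 + (2 + 214)) = √(-31594 + 216) = √(-31378) = I*√31378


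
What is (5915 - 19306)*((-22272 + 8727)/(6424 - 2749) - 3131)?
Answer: 209882882/5 ≈ 4.1977e+7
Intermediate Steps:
(5915 - 19306)*((-22272 + 8727)/(6424 - 2749) - 3131) = -13391*(-13545/3675 - 3131) = -13391*(-13545*1/3675 - 3131) = -13391*(-129/35 - 3131) = -13391*(-109714/35) = 209882882/5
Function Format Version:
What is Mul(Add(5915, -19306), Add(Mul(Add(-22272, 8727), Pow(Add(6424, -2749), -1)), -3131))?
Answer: Rational(209882882, 5) ≈ 4.1977e+7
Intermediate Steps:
Mul(Add(5915, -19306), Add(Mul(Add(-22272, 8727), Pow(Add(6424, -2749), -1)), -3131)) = Mul(-13391, Add(Mul(-13545, Pow(3675, -1)), -3131)) = Mul(-13391, Add(Mul(-13545, Rational(1, 3675)), -3131)) = Mul(-13391, Add(Rational(-129, 35), -3131)) = Mul(-13391, Rational(-109714, 35)) = Rational(209882882, 5)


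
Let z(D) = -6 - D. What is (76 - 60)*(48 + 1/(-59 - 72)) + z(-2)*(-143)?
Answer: 175524/131 ≈ 1339.9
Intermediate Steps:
(76 - 60)*(48 + 1/(-59 - 72)) + z(-2)*(-143) = (76 - 60)*(48 + 1/(-59 - 72)) + (-6 - 1*(-2))*(-143) = 16*(48 + 1/(-131)) + (-6 + 2)*(-143) = 16*(48 - 1/131) - 4*(-143) = 16*(6287/131) + 572 = 100592/131 + 572 = 175524/131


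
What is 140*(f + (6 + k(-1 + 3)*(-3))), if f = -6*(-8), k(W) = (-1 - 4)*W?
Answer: 11760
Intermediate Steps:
k(W) = -5*W
f = 48
140*(f + (6 + k(-1 + 3)*(-3))) = 140*(48 + (6 - 5*(-1 + 3)*(-3))) = 140*(48 + (6 - 5*2*(-3))) = 140*(48 + (6 - 10*(-3))) = 140*(48 + (6 + 30)) = 140*(48 + 36) = 140*84 = 11760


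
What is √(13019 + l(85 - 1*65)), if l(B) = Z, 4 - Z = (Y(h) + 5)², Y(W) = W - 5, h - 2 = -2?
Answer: 3*√1447 ≈ 114.12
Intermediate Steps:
h = 0 (h = 2 - 2 = 0)
Y(W) = -5 + W
Z = 4 (Z = 4 - ((-5 + 0) + 5)² = 4 - (-5 + 5)² = 4 - 1*0² = 4 - 1*0 = 4 + 0 = 4)
l(B) = 4
√(13019 + l(85 - 1*65)) = √(13019 + 4) = √13023 = 3*√1447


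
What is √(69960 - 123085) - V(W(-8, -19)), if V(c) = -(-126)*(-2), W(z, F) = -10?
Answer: 252 + 25*I*√85 ≈ 252.0 + 230.49*I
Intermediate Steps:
V(c) = -252 (V(c) = -126*2 = -252)
√(69960 - 123085) - V(W(-8, -19)) = √(69960 - 123085) - 1*(-252) = √(-53125) + 252 = 25*I*√85 + 252 = 252 + 25*I*√85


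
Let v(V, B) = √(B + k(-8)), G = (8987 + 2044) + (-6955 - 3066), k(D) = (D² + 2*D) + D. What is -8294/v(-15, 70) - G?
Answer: -1010 - 377*√110/5 ≈ -1800.8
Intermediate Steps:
k(D) = D² + 3*D
G = 1010 (G = 11031 - 10021 = 1010)
v(V, B) = √(40 + B) (v(V, B) = √(B - 8*(3 - 8)) = √(B - 8*(-5)) = √(B + 40) = √(40 + B))
-8294/v(-15, 70) - G = -8294/√(40 + 70) - 1*1010 = -8294*√110/110 - 1010 = -377*√110/5 - 1010 = -1010 - 377*√110/5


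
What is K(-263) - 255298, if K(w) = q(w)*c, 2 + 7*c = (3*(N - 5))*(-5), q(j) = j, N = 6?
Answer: -1782615/7 ≈ -2.5466e+5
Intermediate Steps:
c = -17/7 (c = -2/7 + ((3*(6 - 5))*(-5))/7 = -2/7 + ((3*1)*(-5))/7 = -2/7 + (3*(-5))/7 = -2/7 + (⅐)*(-15) = -2/7 - 15/7 = -17/7 ≈ -2.4286)
K(w) = -17*w/7 (K(w) = w*(-17/7) = -17*w/7)
K(-263) - 255298 = -17/7*(-263) - 255298 = 4471/7 - 255298 = -1782615/7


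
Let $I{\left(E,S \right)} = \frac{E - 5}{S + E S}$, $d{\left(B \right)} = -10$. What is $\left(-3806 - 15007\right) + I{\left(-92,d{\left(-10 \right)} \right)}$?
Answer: $- \frac{17119927}{910} \approx -18813.0$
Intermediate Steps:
$I{\left(E,S \right)} = \frac{-5 + E}{S + E S}$
$\left(-3806 - 15007\right) + I{\left(-92,d{\left(-10 \right)} \right)} = \left(-3806 - 15007\right) + \frac{-5 - 92}{\left(-10\right) \left(1 - 92\right)} = -18813 - \frac{1}{10} \frac{1}{-91} \left(-97\right) = -18813 - \left(- \frac{1}{910}\right) \left(-97\right) = -18813 - \frac{97}{910} = - \frac{17119927}{910}$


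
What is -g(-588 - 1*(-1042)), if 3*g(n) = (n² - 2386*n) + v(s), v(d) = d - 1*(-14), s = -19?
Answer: 877133/3 ≈ 2.9238e+5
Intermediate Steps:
v(d) = 14 + d (v(d) = d + 14 = 14 + d)
g(n) = -5/3 - 2386*n/3 + n²/3 (g(n) = ((n² - 2386*n) + (14 - 19))/3 = ((n² - 2386*n) - 5)/3 = (-5 + n² - 2386*n)/3 = -5/3 - 2386*n/3 + n²/3)
-g(-588 - 1*(-1042)) = -(-5/3 - 2386*(-588 - 1*(-1042))/3 + (-588 - 1*(-1042))²/3) = -(-5/3 - 2386*(-588 + 1042)/3 + (-588 + 1042)²/3) = -(-5/3 - 2386/3*454 + (⅓)*454²) = -(-5/3 - 1083244/3 + (⅓)*206116) = -(-5/3 - 1083244/3 + 206116/3) = -1*(-877133/3) = 877133/3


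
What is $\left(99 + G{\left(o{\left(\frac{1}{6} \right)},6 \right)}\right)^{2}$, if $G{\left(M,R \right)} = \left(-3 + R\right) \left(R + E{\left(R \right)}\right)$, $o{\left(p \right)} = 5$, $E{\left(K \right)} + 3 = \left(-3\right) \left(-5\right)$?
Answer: $23409$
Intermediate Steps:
$E{\left(K \right)} = 12$ ($E{\left(K \right)} = -3 - -15 = -3 + 15 = 12$)
$G{\left(M,R \right)} = \left(-3 + R\right) \left(12 + R\right)$ ($G{\left(M,R \right)} = \left(-3 + R\right) \left(R + 12\right) = \left(-3 + R\right) \left(12 + R\right)$)
$\left(99 + G{\left(o{\left(\frac{1}{6} \right)},6 \right)}\right)^{2} = \left(99 + \left(-36 + 6^{2} + 9 \cdot 6\right)\right)^{2} = \left(99 + \left(-36 + 36 + 54\right)\right)^{2} = \left(99 + 54\right)^{2} = 153^{2} = 23409$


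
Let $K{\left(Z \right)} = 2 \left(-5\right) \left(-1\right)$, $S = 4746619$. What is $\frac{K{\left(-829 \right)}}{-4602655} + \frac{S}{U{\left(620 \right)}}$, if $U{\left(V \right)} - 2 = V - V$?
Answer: $\frac{4369409934685}{1841062} \approx 2.3733 \cdot 10^{6}$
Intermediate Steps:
$K{\left(Z \right)} = 10$ ($K{\left(Z \right)} = \left(-10\right) \left(-1\right) = 10$)
$U{\left(V \right)} = 2$ ($U{\left(V \right)} = 2 + \left(V - V\right) = 2 + 0 = 2$)
$\frac{K{\left(-829 \right)}}{-4602655} + \frac{S}{U{\left(620 \right)}} = \frac{10}{-4602655} + \frac{4746619}{2} = 10 \left(- \frac{1}{4602655}\right) + 4746619 \cdot \frac{1}{2} = - \frac{2}{920531} + \frac{4746619}{2} = \frac{4369409934685}{1841062}$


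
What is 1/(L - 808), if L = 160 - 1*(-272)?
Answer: -1/376 ≈ -0.0026596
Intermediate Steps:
L = 432 (L = 160 + 272 = 432)
1/(L - 808) = 1/(432 - 808) = 1/(-376) = -1/376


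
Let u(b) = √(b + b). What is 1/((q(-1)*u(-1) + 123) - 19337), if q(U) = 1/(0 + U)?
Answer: I/(√2 - 19214*I) ≈ -5.2045e-5 + 3.8307e-9*I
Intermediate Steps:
u(b) = √2*√b (u(b) = √(2*b) = √2*√b)
q(U) = 1/U
1/((q(-1)*u(-1) + 123) - 19337) = 1/(((√2*√(-1))/(-1) + 123) - 19337) = 1/((-√2*I + 123) - 19337) = 1/((-I*√2 + 123) - 19337) = 1/((123 - I*√2) - 19337) = 1/(-19214 - I*√2)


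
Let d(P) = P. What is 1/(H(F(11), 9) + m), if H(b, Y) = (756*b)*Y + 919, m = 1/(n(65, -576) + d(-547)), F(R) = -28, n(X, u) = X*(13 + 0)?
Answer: -298/56498713 ≈ -5.2745e-6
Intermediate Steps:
n(X, u) = 13*X (n(X, u) = X*13 = 13*X)
m = 1/298 (m = 1/(13*65 - 547) = 1/(845 - 547) = 1/298 ≈ 0.0033557)
H(b, Y) = 919 + 756*Y*b (H(b, Y) = 756*Y*b + 919 = 919 + 756*Y*b)
1/(H(F(11), 9) + m) = 1/((919 + 756*9*(-28)) + 1/298) = 1/((919 - 190512) + 1/298) = 1/(-189593 + 1/298) = 1/(-56498713/298) = -298/56498713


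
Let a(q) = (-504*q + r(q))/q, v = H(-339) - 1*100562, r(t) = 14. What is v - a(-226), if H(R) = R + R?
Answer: -11383161/113 ≈ -1.0074e+5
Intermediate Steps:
H(R) = 2*R
v = -101240 (v = 2*(-339) - 1*100562 = -678 - 100562 = -101240)
a(q) = (14 - 504*q)/q (a(q) = (-504*q + 14)/q = (14 - 504*q)/q)
v - a(-226) = -101240 - (-504 + 14/(-226)) = -101240 - (-504 + 14*(-1/226)) = -101240 - (-504 - 7/113) = -101240 - 1*(-56959/113) = -101240 + 56959/113 = -11383161/113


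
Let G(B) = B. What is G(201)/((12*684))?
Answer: 67/2736 ≈ 0.024488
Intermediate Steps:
G(201)/((12*684)) = 201/((12*684)) = 201/8208 = 201*(1/8208) = 67/2736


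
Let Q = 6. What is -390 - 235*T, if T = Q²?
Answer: -8850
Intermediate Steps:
T = 36 (T = 6² = 36)
-390 - 235*T = -390 - 235*36 = -390 - 8460 = -8850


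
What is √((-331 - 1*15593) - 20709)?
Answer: I*√36633 ≈ 191.4*I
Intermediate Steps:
√((-331 - 1*15593) - 20709) = √((-331 - 15593) - 20709) = √(-15924 - 20709) = √(-36633) = I*√36633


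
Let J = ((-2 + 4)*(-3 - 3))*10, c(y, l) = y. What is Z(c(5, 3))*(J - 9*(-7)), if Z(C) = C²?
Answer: -1425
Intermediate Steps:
J = -120 (J = (2*(-6))*10 = -12*10 = -120)
Z(c(5, 3))*(J - 9*(-7)) = 5²*(-120 - 9*(-7)) = 25*(-120 + 63) = 25*(-57) = -1425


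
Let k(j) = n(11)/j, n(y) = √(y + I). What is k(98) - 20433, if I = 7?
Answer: -20433 + 3*√2/98 ≈ -20433.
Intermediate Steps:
n(y) = √(7 + y) (n(y) = √(y + 7) = √(7 + y))
k(j) = 3*√2/j (k(j) = √(7 + 11)/j = √18/j = (3*√2)/j = 3*√2/j)
k(98) - 20433 = 3*√2/98 - 20433 = -20433 + 3*√2/98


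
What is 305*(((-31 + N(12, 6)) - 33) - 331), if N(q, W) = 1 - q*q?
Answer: -164090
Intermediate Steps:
N(q, W) = 1 - q**2
305*(((-31 + N(12, 6)) - 33) - 331) = 305*(((-31 + (1 - 1*12**2)) - 33) - 331) = 305*(((-31 + (1 - 1*144)) - 33) - 331) = 305*(((-31 + (1 - 144)) - 33) - 331) = 305*(((-31 - 143) - 33) - 331) = 305*((-174 - 33) - 331) = 305*(-207 - 331) = 305*(-538) = -164090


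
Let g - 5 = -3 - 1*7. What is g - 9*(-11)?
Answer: 94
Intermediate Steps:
g = -5 (g = 5 + (-3 - 1*7) = 5 + (-3 - 7) = 5 - 10 = -5)
g - 9*(-11) = -5 - 9*(-11) = -5 + 99 = 94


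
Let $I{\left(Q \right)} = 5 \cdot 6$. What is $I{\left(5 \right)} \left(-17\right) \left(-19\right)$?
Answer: $9690$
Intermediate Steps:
$I{\left(Q \right)} = 30$
$I{\left(5 \right)} \left(-17\right) \left(-19\right) = 30 \left(-17\right) \left(-19\right) = \left(-510\right) \left(-19\right) = 9690$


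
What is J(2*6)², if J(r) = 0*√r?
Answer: 0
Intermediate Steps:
J(r) = 0
J(2*6)² = 0² = 0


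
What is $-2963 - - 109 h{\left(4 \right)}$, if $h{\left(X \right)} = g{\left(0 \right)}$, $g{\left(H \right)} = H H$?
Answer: $-2963$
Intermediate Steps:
$g{\left(H \right)} = H^{2}$
$h{\left(X \right)} = 0$ ($h{\left(X \right)} = 0^{2} = 0$)
$-2963 - - 109 h{\left(4 \right)} = -2963 - \left(-109\right) 0 = -2963 - 0 = -2963 + 0 = -2963$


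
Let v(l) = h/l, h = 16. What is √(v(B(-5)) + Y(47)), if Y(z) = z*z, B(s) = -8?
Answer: √2207 ≈ 46.979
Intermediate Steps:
Y(z) = z²
v(l) = 16/l
√(v(B(-5)) + Y(47)) = √(16/(-8) + 47²) = √(16*(-⅛) + 2209) = √(-2 + 2209) = √2207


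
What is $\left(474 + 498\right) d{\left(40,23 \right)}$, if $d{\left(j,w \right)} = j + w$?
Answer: $61236$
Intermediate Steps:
$\left(474 + 498\right) d{\left(40,23 \right)} = \left(474 + 498\right) \left(40 + 23\right) = 972 \cdot 63 = 61236$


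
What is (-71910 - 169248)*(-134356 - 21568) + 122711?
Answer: 37602442703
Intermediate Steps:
(-71910 - 169248)*(-134356 - 21568) + 122711 = -241158*(-155924) + 122711 = 37602319992 + 122711 = 37602442703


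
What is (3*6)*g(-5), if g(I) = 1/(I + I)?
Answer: -9/5 ≈ -1.8000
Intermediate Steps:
g(I) = 1/(2*I)
(3*6)*g(-5) = (3*6)*((1/2)/(-5)) = 18*((1/2)*(-1/5)) = 18*(-1/10) = -9/5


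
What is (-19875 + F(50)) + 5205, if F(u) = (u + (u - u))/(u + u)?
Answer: -29339/2 ≈ -14670.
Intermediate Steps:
F(u) = ½ (F(u) = (u + 0)/((2*u)) = u*(1/(2*u)) = ½)
(-19875 + F(50)) + 5205 = (-19875 + ½) + 5205 = -39749/2 + 5205 = -29339/2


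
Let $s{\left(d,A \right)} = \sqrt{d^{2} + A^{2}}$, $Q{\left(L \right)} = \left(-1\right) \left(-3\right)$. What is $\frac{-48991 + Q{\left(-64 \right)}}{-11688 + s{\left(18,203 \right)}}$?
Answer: $\frac{572571744}{136567811} + \frac{48988 \sqrt{41533}}{136567811} \approx 4.2657$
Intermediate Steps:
$Q{\left(L \right)} = 3$
$s{\left(d,A \right)} = \sqrt{A^{2} + d^{2}}$
$\frac{-48991 + Q{\left(-64 \right)}}{-11688 + s{\left(18,203 \right)}} = \frac{-48991 + 3}{-11688 + \sqrt{203^{2} + 18^{2}}} = - \frac{48988}{-11688 + \sqrt{41209 + 324}} = - \frac{48988}{-11688 + \sqrt{41533}}$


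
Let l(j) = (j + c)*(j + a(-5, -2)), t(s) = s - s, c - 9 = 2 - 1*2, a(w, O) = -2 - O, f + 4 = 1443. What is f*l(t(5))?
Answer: 0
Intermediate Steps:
f = 1439 (f = -4 + 1443 = 1439)
c = 9 (c = 9 + (2 - 1*2) = 9 + (2 - 2) = 9 + 0 = 9)
t(s) = 0
l(j) = j*(9 + j) (l(j) = (j + 9)*(j + (-2 - 1*(-2))) = (9 + j)*(j + (-2 + 2)) = (9 + j)*(j + 0) = (9 + j)*j = j*(9 + j))
f*l(t(5)) = 1439*(0*(9 + 0)) = 1439*(0*9) = 1439*0 = 0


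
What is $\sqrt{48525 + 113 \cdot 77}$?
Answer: $\sqrt{57226} \approx 239.22$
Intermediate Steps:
$\sqrt{48525 + 113 \cdot 77} = \sqrt{48525 + 8701} = \sqrt{57226}$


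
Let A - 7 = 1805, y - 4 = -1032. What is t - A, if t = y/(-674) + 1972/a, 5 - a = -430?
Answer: -9129034/5055 ≈ -1805.9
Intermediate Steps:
y = -1028 (y = 4 - 1032 = -1028)
A = 1812 (A = 7 + 1805 = 1812)
a = 435 (a = 5 - 1*(-430) = 5 + 430 = 435)
t = 30626/5055 (t = -1028/(-674) + 1972/435 = -1028*(-1/674) + 1972*(1/435) = 514/337 + 68/15 = 30626/5055 ≈ 6.0586)
t - A = 30626/5055 - 1*1812 = 30626/5055 - 1812 = -9129034/5055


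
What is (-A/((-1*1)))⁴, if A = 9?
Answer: 6561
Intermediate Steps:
(-A/((-1*1)))⁴ = (-9/((-1*1)))⁴ = (-9/(-1))⁴ = (-9*(-1))⁴ = (-1*(-9))⁴ = 9⁴ = 6561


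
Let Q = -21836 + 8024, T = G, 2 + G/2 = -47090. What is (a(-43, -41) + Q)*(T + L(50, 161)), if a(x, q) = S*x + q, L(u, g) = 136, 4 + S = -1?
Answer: 1282626624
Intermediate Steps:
S = -5 (S = -4 - 1 = -5)
G = -94184 (G = -4 + 2*(-47090) = -4 - 94180 = -94184)
a(x, q) = q - 5*x (a(x, q) = -5*x + q = q - 5*x)
T = -94184
Q = -13812
(a(-43, -41) + Q)*(T + L(50, 161)) = ((-41 - 5*(-43)) - 13812)*(-94184 + 136) = ((-41 + 215) - 13812)*(-94048) = (174 - 13812)*(-94048) = -13638*(-94048) = 1282626624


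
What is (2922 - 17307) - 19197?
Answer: -33582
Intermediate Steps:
(2922 - 17307) - 19197 = -14385 - 19197 = -33582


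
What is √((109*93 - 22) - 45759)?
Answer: 2*I*√8911 ≈ 188.8*I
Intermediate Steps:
√((109*93 - 22) - 45759) = √((10137 - 22) - 45759) = √(10115 - 45759) = √(-35644) = 2*I*√8911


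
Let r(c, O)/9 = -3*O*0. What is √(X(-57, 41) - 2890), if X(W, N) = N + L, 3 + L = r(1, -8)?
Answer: 2*I*√713 ≈ 53.404*I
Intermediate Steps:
r(c, O) = 0 (r(c, O) = 9*(-3*O*0) = 9*0 = 0)
L = -3 (L = -3 + 0 = -3)
X(W, N) = -3 + N (X(W, N) = N - 3 = -3 + N)
√(X(-57, 41) - 2890) = √((-3 + 41) - 2890) = √(38 - 2890) = √(-2852) = 2*I*√713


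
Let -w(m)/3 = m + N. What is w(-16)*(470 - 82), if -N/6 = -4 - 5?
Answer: -44232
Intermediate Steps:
N = 54 (N = -6*(-4 - 5) = -6*(-9) = 54)
w(m) = -162 - 3*m (w(m) = -3*(m + 54) = -3*(54 + m) = -162 - 3*m)
w(-16)*(470 - 82) = (-162 - 3*(-16))*(470 - 82) = (-162 + 48)*388 = -114*388 = -44232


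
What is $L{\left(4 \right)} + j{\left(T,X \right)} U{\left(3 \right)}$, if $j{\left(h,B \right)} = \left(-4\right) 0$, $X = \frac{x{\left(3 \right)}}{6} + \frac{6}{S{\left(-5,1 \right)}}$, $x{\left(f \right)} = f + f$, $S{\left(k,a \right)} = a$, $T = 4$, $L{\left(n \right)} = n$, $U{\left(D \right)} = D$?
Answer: $4$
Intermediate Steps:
$x{\left(f \right)} = 2 f$
$X = 7$ ($X = \frac{2 \cdot 3}{6} + \frac{6}{1} = 6 \cdot \frac{1}{6} + 6 \cdot 1 = 1 + 6 = 7$)
$j{\left(h,B \right)} = 0$
$L{\left(4 \right)} + j{\left(T,X \right)} U{\left(3 \right)} = 4 + 0 \cdot 3 = 4 + 0 = 4$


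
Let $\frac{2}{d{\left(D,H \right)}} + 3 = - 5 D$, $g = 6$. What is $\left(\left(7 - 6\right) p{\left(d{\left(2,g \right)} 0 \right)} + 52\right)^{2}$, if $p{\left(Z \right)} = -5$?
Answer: $2209$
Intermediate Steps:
$d{\left(D,H \right)} = \frac{2}{-3 - 5 D}$
$\left(\left(7 - 6\right) p{\left(d{\left(2,g \right)} 0 \right)} + 52\right)^{2} = \left(\left(7 - 6\right) \left(-5\right) + 52\right)^{2} = \left(1 \left(-5\right) + 52\right)^{2} = \left(-5 + 52\right)^{2} = 47^{2} = 2209$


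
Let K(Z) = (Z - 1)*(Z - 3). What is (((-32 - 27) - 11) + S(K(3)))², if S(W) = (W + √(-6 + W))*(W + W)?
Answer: 4900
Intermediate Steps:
K(Z) = (-1 + Z)*(-3 + Z)
S(W) = 2*W*(W + √(-6 + W)) (S(W) = (W + √(-6 + W))*(2*W) = 2*W*(W + √(-6 + W)))
(((-32 - 27) - 11) + S(K(3)))² = (((-32 - 27) - 11) + 2*(3 + 3² - 4*3)*((3 + 3² - 4*3) + √(-6 + (3 + 3² - 4*3))))² = ((-59 - 11) + 2*(3 + 9 - 12)*((3 + 9 - 12) + √(-6 + (3 + 9 - 12))))² = (-70 + 2*0*(0 + √(-6 + 0)))² = (-70 + 2*0*(0 + √(-6)))² = (-70 + 2*0*(0 + I*√6))² = (-70 + 2*0*(I*√6))² = (-70 + 0)² = (-70)² = 4900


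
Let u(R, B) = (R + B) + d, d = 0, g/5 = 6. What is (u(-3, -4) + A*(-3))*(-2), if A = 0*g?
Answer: 14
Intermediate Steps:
g = 30 (g = 5*6 = 30)
A = 0 (A = 0*30 = 0)
u(R, B) = B + R (u(R, B) = (R + B) + 0 = (B + R) + 0 = B + R)
(u(-3, -4) + A*(-3))*(-2) = ((-4 - 3) + 0*(-3))*(-2) = (-7 + 0)*(-2) = -7*(-2) = 14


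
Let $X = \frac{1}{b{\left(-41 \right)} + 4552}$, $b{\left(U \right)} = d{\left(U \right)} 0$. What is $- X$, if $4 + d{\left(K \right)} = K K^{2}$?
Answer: $- \frac{1}{4552} \approx -0.00021968$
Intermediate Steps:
$d{\left(K \right)} = -4 + K^{3}$ ($d{\left(K \right)} = -4 + K K^{2} = -4 + K^{3}$)
$b{\left(U \right)} = 0$ ($b{\left(U \right)} = \left(-4 + U^{3}\right) 0 = 0$)
$X = \frac{1}{4552}$ ($X = \frac{1}{0 + 4552} = \frac{1}{4552} \approx 0.00021968$)
$- X = \left(-1\right) \frac{1}{4552} = - \frac{1}{4552}$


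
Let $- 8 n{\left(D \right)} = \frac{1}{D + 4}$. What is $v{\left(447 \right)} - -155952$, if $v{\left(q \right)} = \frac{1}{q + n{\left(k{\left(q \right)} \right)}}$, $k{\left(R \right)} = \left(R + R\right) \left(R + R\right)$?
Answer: $\frac{445723647730448}{2858082239} \approx 1.5595 \cdot 10^{5}$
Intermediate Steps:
$k{\left(R \right)} = 4 R^{2}$ ($k{\left(R \right)} = 2 R 2 R = 4 R^{2}$)
$n{\left(D \right)} = - \frac{1}{8 \left(4 + D\right)}$ ($n{\left(D \right)} = - \frac{1}{8 \left(D + 4\right)} = - \frac{1}{8 \left(4 + D\right)}$)
$v{\left(q \right)} = \frac{1}{q - \frac{1}{32 + 32 q^{2}}}$ ($v{\left(q \right)} = \frac{1}{q - \frac{1}{32 + 8 \cdot 4 q^{2}}} = \frac{1}{q - \frac{1}{32 + 32 q^{2}}}$)
$v{\left(447 \right)} - -155952 = \frac{32 \left(1 + 447^{2}\right)}{-1 + 32 \cdot 447 \left(1 + 447^{2}\right)} - -155952 = \frac{32 \left(1 + 199809\right)}{-1 + 32 \cdot 447 \left(1 + 199809\right)} + 155952 = 32 \frac{1}{-1 + 32 \cdot 447 \cdot 199810} \cdot 199810 + 155952 = 32 \frac{1}{-1 + 2858082240} \cdot 199810 + 155952 = 32 \cdot \frac{1}{2858082239} \cdot 199810 + 155952 = \frac{6393920}{2858082239} + 155952 = \frac{445723647730448}{2858082239}$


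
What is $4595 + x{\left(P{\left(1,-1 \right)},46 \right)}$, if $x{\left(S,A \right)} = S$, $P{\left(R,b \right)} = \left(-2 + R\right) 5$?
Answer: $4590$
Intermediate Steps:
$P{\left(R,b \right)} = -10 + 5 R$
$4595 + x{\left(P{\left(1,-1 \right)},46 \right)} = 4595 + \left(-10 + 5 \cdot 1\right) = 4595 + \left(-10 + 5\right) = 4595 - 5 = 4590$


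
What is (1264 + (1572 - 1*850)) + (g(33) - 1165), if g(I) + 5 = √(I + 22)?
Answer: 816 + √55 ≈ 823.42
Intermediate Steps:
g(I) = -5 + √(22 + I) (g(I) = -5 + √(I + 22) = -5 + √(22 + I))
(1264 + (1572 - 1*850)) + (g(33) - 1165) = (1264 + (1572 - 1*850)) + ((-5 + √(22 + 33)) - 1165) = (1264 + (1572 - 850)) + ((-5 + √55) - 1165) = (1264 + 722) + (-1170 + √55) = 1986 + (-1170 + √55) = 816 + √55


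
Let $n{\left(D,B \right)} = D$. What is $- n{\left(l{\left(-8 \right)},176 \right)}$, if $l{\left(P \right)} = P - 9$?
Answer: $17$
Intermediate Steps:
$l{\left(P \right)} = -9 + P$ ($l{\left(P \right)} = P - 9 = -9 + P$)
$- n{\left(l{\left(-8 \right)},176 \right)} = - (-9 - 8) = \left(-1\right) \left(-17\right) = 17$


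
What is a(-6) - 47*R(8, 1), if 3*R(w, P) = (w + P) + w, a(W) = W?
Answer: -817/3 ≈ -272.33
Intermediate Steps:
R(w, P) = P/3 + 2*w/3 (R(w, P) = ((w + P) + w)/3 = ((P + w) + w)/3 = (P + 2*w)/3 = P/3 + 2*w/3)
a(-6) - 47*R(8, 1) = -6 - 47*((⅓)*1 + (⅔)*8) = -6 - 47*(⅓ + 16/3) = -6 - 47*17/3 = -6 - 799/3 = -817/3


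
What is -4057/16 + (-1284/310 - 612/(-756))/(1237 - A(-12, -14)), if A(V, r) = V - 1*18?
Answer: -16731586397/65985360 ≈ -253.57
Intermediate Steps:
A(V, r) = -18 + V (A(V, r) = V - 18 = -18 + V)
-4057/16 + (-1284/310 - 612/(-756))/(1237 - A(-12, -14)) = -4057/16 + (-1284/310 - 612/(-756))/(1237 - (-18 - 12)) = -4057*1/16 + (-1284*1/310 - 612*(-1/756))/(1237 - 1*(-30)) = -4057/16 + (-642/155 + 17/21)/(1237 + 30) = -4057/16 - 10847/3255/1267 = -4057/16 - 10847/3255*1/1267 = -4057/16 - 10847/4124085 = -16731586397/65985360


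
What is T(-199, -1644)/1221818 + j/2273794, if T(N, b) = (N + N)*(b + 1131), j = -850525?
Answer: -287468569147/1389081218746 ≈ -0.20695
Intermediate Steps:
T(N, b) = 2*N*(1131 + b) (T(N, b) = (2*N)*(1131 + b) = 2*N*(1131 + b))
T(-199, -1644)/1221818 + j/2273794 = (2*(-199)*(1131 - 1644))/1221818 - 850525/2273794 = (2*(-199)*(-513))*(1/1221818) - 850525*1/2273794 = 204174*(1/1221818) - 850525/2273794 = 102087/610909 - 850525/2273794 = -287468569147/1389081218746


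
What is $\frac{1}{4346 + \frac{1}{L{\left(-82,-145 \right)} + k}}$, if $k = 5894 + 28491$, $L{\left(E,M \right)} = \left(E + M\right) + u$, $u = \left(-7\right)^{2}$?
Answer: $\frac{34207}{148663623} \approx 0.0002301$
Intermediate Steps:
$u = 49$
$L{\left(E,M \right)} = 49 + E + M$ ($L{\left(E,M \right)} = \left(E + M\right) + 49 = 49 + E + M$)
$k = 34385$
$\frac{1}{4346 + \frac{1}{L{\left(-82,-145 \right)} + k}} = \frac{1}{4346 + \frac{1}{\left(49 - 82 - 145\right) + 34385}} = \frac{1}{4346 + \frac{1}{-178 + 34385}} = \frac{1}{4346 + \frac{1}{34207}} = \frac{1}{\frac{148663623}{34207}} = \frac{34207}{148663623}$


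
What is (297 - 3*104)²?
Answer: 225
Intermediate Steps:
(297 - 3*104)² = (297 - 312)² = (-15)² = 225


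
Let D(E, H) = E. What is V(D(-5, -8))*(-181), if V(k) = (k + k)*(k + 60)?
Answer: 99550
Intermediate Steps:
V(k) = 2*k*(60 + k) (V(k) = (2*k)*(60 + k) = 2*k*(60 + k))
V(D(-5, -8))*(-181) = (2*(-5)*(60 - 5))*(-181) = (2*(-5)*55)*(-181) = -550*(-181) = 99550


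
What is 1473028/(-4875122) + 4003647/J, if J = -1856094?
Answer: -119636268831/48648842438 ≈ -2.4592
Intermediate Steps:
1473028/(-4875122) + 4003647/J = 1473028/(-4875122) + 4003647/(-1856094) = 1473028*(-1/4875122) + 4003647*(-1/1856094) = -736514/2437561 - 1334549/618698 = -119636268831/48648842438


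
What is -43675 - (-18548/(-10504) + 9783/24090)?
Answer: -230252728749/5271695 ≈ -43677.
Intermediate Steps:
-43675 - (-18548/(-10504) + 9783/24090) = -43675 - (-18548*(-1/10504) + 9783*(1/24090)) = -43675 - (4637/2626 + 3261/8030) = -43675 - 1*11449624/5271695 = -43675 - 11449624/5271695 = -230252728749/5271695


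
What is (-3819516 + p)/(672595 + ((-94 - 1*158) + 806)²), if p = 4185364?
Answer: 365848/979511 ≈ 0.37350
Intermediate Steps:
(-3819516 + p)/(672595 + ((-94 - 1*158) + 806)²) = (-3819516 + 4185364)/(672595 + ((-94 - 1*158) + 806)²) = 365848/(672595 + ((-94 - 158) + 806)²) = 365848/(672595 + (-252 + 806)²) = 365848/(672595 + 554²) = 365848/(672595 + 306916) = 365848/979511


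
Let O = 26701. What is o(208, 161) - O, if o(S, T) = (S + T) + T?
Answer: -26171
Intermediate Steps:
o(S, T) = S + 2*T
o(208, 161) - O = (208 + 2*161) - 1*26701 = (208 + 322) - 26701 = 530 - 26701 = -26171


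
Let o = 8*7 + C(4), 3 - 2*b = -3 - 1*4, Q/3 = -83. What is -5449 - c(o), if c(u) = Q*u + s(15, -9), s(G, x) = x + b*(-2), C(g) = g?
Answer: 9510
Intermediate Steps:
Q = -249 (Q = 3*(-83) = -249)
b = 5 (b = 3/2 - (-3 - 1*4)/2 = 3/2 - (-3 - 4)/2 = 3/2 - ½*(-7) = 3/2 + 7/2 = 5)
s(G, x) = -10 + x (s(G, x) = x + 5*(-2) = x - 10 = -10 + x)
o = 60 (o = 8*7 + 4 = 56 + 4 = 60)
c(u) = -19 - 249*u (c(u) = -249*u + (-10 - 9) = -249*u - 19 = -19 - 249*u)
-5449 - c(o) = -5449 - (-19 - 249*60) = -5449 - (-19 - 14940) = -5449 - 1*(-14959) = -5449 + 14959 = 9510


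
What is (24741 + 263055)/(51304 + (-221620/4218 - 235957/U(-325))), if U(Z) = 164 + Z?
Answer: 4248732348/778261513 ≈ 5.4593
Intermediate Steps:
(24741 + 263055)/(51304 + (-221620/4218 - 235957/U(-325))) = (24741 + 263055)/(51304 + (-221620/4218 - 235957/(164 - 325))) = 287796/(51304 + (-221620*1/4218 - 235957/(-161))) = 287796/(51304 + (-110810/2109 - 235957*(-1/161))) = 287796/(51304 + (-110810/2109 + 10259/7)) = 287796/(51304 + 20860561/14763) = 287796/(778261513/14763) = 287796*(14763/778261513) = 4248732348/778261513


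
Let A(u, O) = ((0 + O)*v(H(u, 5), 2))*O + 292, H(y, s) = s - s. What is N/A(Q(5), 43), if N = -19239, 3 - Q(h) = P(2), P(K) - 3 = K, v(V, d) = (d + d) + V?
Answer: -19239/7688 ≈ -2.5025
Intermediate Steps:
H(y, s) = 0
v(V, d) = V + 2*d (v(V, d) = 2*d + V = V + 2*d)
P(K) = 3 + K
Q(h) = -2 (Q(h) = 3 - (3 + 2) = 3 - 1*5 = 3 - 5 = -2)
A(u, O) = 292 + 4*O² (A(u, O) = ((0 + O)*(0 + 2*2))*O + 292 = (O*(0 + 4))*O + 292 = (O*4)*O + 292 = (4*O)*O + 292 = 4*O² + 292 = 292 + 4*O²)
N/A(Q(5), 43) = -19239/(292 + 4*43²) = -19239/(292 + 4*1849) = -19239/(292 + 7396) = -19239/7688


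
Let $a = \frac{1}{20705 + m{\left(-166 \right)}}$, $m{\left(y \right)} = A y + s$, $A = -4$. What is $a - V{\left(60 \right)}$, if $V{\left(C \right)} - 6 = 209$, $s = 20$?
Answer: $- \frac{4598634}{21389} \approx -215.0$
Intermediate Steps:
$m{\left(y \right)} = 20 - 4 y$ ($m{\left(y \right)} = - 4 y + 20 = 20 - 4 y$)
$V{\left(C \right)} = 215$ ($V{\left(C \right)} = 6 + 209 = 215$)
$a = \frac{1}{21389}$ ($a = \frac{1}{20705 + \left(20 - -664\right)} = \frac{1}{20705 + \left(20 + 664\right)} = \frac{1}{20705 + 684} = \frac{1}{21389} \approx 4.6753 \cdot 10^{-5}$)
$a - V{\left(60 \right)} = \frac{1}{21389} - 215 = - \frac{4598634}{21389}$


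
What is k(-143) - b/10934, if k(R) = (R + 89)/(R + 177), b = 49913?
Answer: -16109/2618 ≈ -6.1532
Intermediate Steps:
k(R) = (89 + R)/(177 + R)
k(-143) - b/10934 = (89 - 143)/(177 - 143) - 49913/10934 = -54/34 - 49913/10934 = (1/34)*(-54) - 1*703/154 = -27/17 - 703/154 = -16109/2618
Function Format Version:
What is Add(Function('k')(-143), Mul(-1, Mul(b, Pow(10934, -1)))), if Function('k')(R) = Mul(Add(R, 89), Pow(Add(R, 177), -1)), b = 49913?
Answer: Rational(-16109, 2618) ≈ -6.1532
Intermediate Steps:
Function('k')(R) = Mul(Pow(Add(177, R), -1), Add(89, R)) (Function('k')(R) = Mul(Add(89, R), Pow(Add(177, R), -1)) = Mul(Pow(Add(177, R), -1), Add(89, R)))
Add(Function('k')(-143), Mul(-1, Mul(b, Pow(10934, -1)))) = Add(Mul(Pow(Add(177, -143), -1), Add(89, -143)), Mul(-1, Mul(49913, Pow(10934, -1)))) = Add(Mul(Pow(34, -1), -54), Mul(-1, Mul(49913, Rational(1, 10934)))) = Add(Mul(Rational(1, 34), -54), Mul(-1, Rational(703, 154))) = Add(Rational(-27, 17), Rational(-703, 154)) = Rational(-16109, 2618)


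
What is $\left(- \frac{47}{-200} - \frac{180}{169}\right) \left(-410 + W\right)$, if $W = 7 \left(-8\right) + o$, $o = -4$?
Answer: $\frac{1318679}{3380} \approx 390.14$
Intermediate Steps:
$W = -60$ ($W = 7 \left(-8\right) - 4 = -56 - 4 = -60$)
$\left(- \frac{47}{-200} - \frac{180}{169}\right) \left(-410 + W\right) = \left(- \frac{47}{-200} - \frac{180}{169}\right) \left(-410 - 60\right) = \left(\left(-47\right) \left(- \frac{1}{200}\right) - \frac{180}{169}\right) \left(-470\right) = \left(\frac{47}{200} - \frac{180}{169}\right) \left(-470\right) = \left(- \frac{28057}{33800}\right) \left(-470\right) = \frac{1318679}{3380}$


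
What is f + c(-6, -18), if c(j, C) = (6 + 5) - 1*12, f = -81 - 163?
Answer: -245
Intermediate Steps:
f = -244
c(j, C) = -1 (c(j, C) = 11 - 12 = -1)
f + c(-6, -18) = -244 - 1 = -245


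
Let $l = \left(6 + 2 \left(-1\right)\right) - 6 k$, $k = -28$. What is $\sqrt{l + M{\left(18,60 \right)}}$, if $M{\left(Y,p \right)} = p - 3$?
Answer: $\sqrt{229} \approx 15.133$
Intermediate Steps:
$M{\left(Y,p \right)} = -3 + p$ ($M{\left(Y,p \right)} = p - 3 = -3 + p$)
$l = 172$ ($l = \left(6 + 2 \left(-1\right)\right) - -168 = \left(6 - 2\right) + 168 = 4 + 168 = 172$)
$\sqrt{l + M{\left(18,60 \right)}} = \sqrt{172 + \left(-3 + 60\right)} = \sqrt{172 + 57} = \sqrt{229}$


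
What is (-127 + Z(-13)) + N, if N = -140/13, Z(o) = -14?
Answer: -1973/13 ≈ -151.77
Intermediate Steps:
N = -140/13 (N = -140*1/13 = -140/13 ≈ -10.769)
(-127 + Z(-13)) + N = (-127 - 14) - 140/13 = -141 - 140/13 = -1973/13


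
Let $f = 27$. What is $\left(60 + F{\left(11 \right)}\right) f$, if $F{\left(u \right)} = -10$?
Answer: $1350$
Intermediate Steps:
$\left(60 + F{\left(11 \right)}\right) f = \left(60 - 10\right) 27 = 50 \cdot 27 = 1350$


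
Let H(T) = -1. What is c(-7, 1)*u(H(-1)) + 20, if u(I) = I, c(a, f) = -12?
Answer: 32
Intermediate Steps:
c(-7, 1)*u(H(-1)) + 20 = -12*(-1) + 20 = 12 + 20 = 32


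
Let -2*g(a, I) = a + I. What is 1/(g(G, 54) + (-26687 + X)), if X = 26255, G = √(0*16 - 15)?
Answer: -612/280913 + 2*I*√15/842739 ≈ -0.0021786 + 9.1914e-6*I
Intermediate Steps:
G = I*√15 (G = √(0 - 15) = √(-15) = I*√15 ≈ 3.873*I)
g(a, I) = -I/2 - a/2 (g(a, I) = -(a + I)/2 = -(I + a)/2 = -I/2 - a/2)
1/(g(G, 54) + (-26687 + X)) = 1/((-½*54 - I*√15/2) + (-26687 + 26255)) = 1/((-27 - I*√15/2) - 432) = 1/(-459 - I*√15/2)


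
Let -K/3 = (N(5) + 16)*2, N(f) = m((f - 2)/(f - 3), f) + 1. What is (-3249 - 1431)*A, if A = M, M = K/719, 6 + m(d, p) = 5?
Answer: 449280/719 ≈ 624.87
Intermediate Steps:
m(d, p) = -1 (m(d, p) = -6 + 5 = -1)
N(f) = 0 (N(f) = -1 + 1 = 0)
K = -96 (K = -3*(0 + 16)*2 = -48*2 = -3*32 = -96)
M = -96/719 ≈ -0.13352
A = -96/719 ≈ -0.13352
(-3249 - 1431)*A = (-3249 - 1431)*(-96/719) = -4680*(-96/719) = 449280/719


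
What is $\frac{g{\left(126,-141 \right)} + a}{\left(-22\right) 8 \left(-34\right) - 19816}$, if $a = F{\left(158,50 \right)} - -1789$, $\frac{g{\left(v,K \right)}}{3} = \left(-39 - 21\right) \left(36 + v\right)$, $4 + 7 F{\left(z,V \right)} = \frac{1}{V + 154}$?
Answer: $\frac{39086603}{19752096} \approx 1.9789$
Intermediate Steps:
$F{\left(z,V \right)} = - \frac{4}{7} + \frac{1}{7 \left(154 + V\right)}$ ($F{\left(z,V \right)} = - \frac{4}{7} + \frac{1}{7 \left(V + 154\right)} = - \frac{4}{7} + \frac{1}{7 \left(154 + V\right)}$)
$g{\left(v,K \right)} = -6480 - 180 v$ ($g{\left(v,K \right)} = 3 \left(-39 - 21\right) \left(36 + v\right) = 3 \left(- 60 \left(36 + v\right)\right) = 3 \left(-2160 - 60 v\right) = -6480 - 180 v$)
$a = \frac{2553877}{1428}$ ($a = \frac{-615 - 200}{7 \left(154 + 50\right)} - -1789 = \frac{-615 - 200}{7 \cdot 204} + 1789 = \frac{1}{7} \cdot \frac{1}{204} \left(-815\right) + 1789 = - \frac{815}{1428} + 1789 = \frac{2553877}{1428} \approx 1788.4$)
$\frac{g{\left(126,-141 \right)} + a}{\left(-22\right) 8 \left(-34\right) - 19816} = \frac{\left(-6480 - 22680\right) + \frac{2553877}{1428}}{\left(-22\right) 8 \left(-34\right) - 19816} = \frac{\left(-6480 - 22680\right) + \frac{2553877}{1428}}{\left(-176\right) \left(-34\right) - 19816} = \frac{-29160 + \frac{2553877}{1428}}{5984 - 19816} = - \frac{39086603}{1428 \left(-13832\right)} = \left(- \frac{39086603}{1428}\right) \left(- \frac{1}{13832}\right) = \frac{39086603}{19752096}$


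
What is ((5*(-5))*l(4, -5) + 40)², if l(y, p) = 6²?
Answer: 739600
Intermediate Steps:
l(y, p) = 36
((5*(-5))*l(4, -5) + 40)² = ((5*(-5))*36 + 40)² = (-25*36 + 40)² = (-900 + 40)² = (-860)² = 739600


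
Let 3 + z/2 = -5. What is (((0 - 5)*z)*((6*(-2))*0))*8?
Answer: 0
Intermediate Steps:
z = -16 (z = -6 + 2*(-5) = -6 - 10 = -16)
(((0 - 5)*z)*((6*(-2))*0))*8 = (((0 - 5)*(-16))*((6*(-2))*0))*8 = ((-5*(-16))*(-12*0))*8 = (80*0)*8 = 0*8 = 0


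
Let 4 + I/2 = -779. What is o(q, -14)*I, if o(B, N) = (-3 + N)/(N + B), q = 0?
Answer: -13311/7 ≈ -1901.6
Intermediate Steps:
o(B, N) = (-3 + N)/(B + N)
I = -1566 (I = -8 + 2*(-779) = -8 - 1558 = -1566)
o(q, -14)*I = ((-3 - 14)/(0 - 14))*(-1566) = (-17/(-14))*(-1566) = -1/14*(-17)*(-1566) = (17/14)*(-1566) = -13311/7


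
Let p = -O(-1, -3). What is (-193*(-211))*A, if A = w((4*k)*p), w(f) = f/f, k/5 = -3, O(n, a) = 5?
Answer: 40723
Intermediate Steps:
k = -15 (k = 5*(-3) = -15)
p = -5 (p = -1*5 = -5)
w(f) = 1
A = 1
(-193*(-211))*A = -193*(-211)*1 = 40723*1 = 40723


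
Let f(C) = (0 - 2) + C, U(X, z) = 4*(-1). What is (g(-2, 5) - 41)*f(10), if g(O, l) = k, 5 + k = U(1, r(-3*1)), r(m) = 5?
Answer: -400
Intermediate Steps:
U(X, z) = -4
k = -9 (k = -5 - 4 = -9)
g(O, l) = -9
f(C) = -2 + C
(g(-2, 5) - 41)*f(10) = (-9 - 41)*(-2 + 10) = -50*8 = -400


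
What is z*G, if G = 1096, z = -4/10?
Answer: -2192/5 ≈ -438.40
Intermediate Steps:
z = -2/5 (z = -4*1/10 = -2/5 ≈ -0.40000)
z*G = -2/5*1096 = -2192/5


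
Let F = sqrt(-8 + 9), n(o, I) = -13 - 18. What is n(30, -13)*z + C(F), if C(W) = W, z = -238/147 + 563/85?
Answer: -275138/1785 ≈ -154.14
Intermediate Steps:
n(o, I) = -31
z = 8933/1785 (z = -238*1/147 + 563*(1/85) = -34/21 + 563/85 = 8933/1785 ≈ 5.0045)
F = 1 (F = sqrt(1) = 1)
n(30, -13)*z + C(F) = -31*8933/1785 + 1 = -276923/1785 + 1 = -275138/1785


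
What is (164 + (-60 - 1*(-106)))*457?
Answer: 95970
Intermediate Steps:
(164 + (-60 - 1*(-106)))*457 = (164 + (-60 + 106))*457 = (164 + 46)*457 = 210*457 = 95970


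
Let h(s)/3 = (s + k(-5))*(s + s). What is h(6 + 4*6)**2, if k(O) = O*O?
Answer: 98010000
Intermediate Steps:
k(O) = O**2
h(s) = 6*s*(25 + s) (h(s) = 3*((s + (-5)**2)*(s + s)) = 3*((s + 25)*(2*s)) = 3*((25 + s)*(2*s)) = 3*(2*s*(25 + s)) = 6*s*(25 + s))
h(6 + 4*6)**2 = (6*(6 + 4*6)*(25 + (6 + 4*6)))**2 = (6*(6 + 24)*(25 + (6 + 24)))**2 = (6*30*(25 + 30))**2 = (6*30*55)**2 = 9900**2 = 98010000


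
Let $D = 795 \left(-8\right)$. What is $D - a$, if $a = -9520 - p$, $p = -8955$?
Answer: $-5795$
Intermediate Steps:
$D = -6360$
$a = -565$ ($a = -9520 - -8955 = -9520 + 8955 = -565$)
$D - a = -6360 - -565 = -6360 + 565 = -5795$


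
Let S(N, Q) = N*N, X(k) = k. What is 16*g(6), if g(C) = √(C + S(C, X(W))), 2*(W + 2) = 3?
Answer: 16*√42 ≈ 103.69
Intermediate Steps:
W = -½ (W = -2 + (½)*3 = -2 + 3/2 = -½ ≈ -0.50000)
S(N, Q) = N²
g(C) = √(C + C²)
16*g(6) = 16*√(6*(1 + 6)) = 16*√(6*7) = 16*√42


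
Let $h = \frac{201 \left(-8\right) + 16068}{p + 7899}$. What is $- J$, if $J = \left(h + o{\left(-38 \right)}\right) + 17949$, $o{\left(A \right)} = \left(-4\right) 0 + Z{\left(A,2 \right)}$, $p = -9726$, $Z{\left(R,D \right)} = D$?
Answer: $- \frac{10927339}{609} \approx -17943.0$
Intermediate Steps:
$o{\left(A \right)} = 2$ ($o{\left(A \right)} = \left(-4\right) 0 + 2 = 0 + 2 = 2$)
$h = - \frac{4820}{609}$ ($h = \frac{201 \left(-8\right) + 16068}{-9726 + 7899} = \frac{-1608 + 16068}{-1827} = 14460 \left(- \frac{1}{1827}\right) = - \frac{4820}{609} \approx -7.9146$)
$J = \frac{10927339}{609}$ ($J = \left(- \frac{4820}{609} + 2\right) + 17949 = - \frac{3602}{609} + 17949 = \frac{10927339}{609} \approx 17943.0$)
$- J = \left(-1\right) \frac{10927339}{609} = - \frac{10927339}{609}$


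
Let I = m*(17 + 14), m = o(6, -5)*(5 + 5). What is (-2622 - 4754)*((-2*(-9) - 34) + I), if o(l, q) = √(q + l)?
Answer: -2168544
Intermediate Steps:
o(l, q) = √(l + q)
m = 10 (m = √(6 - 5)*(5 + 5) = √1*10 = 1*10 = 10)
I = 310 (I = 10*(17 + 14) = 10*31 = 310)
(-2622 - 4754)*((-2*(-9) - 34) + I) = (-2622 - 4754)*((-2*(-9) - 34) + 310) = -7376*((18 - 34) + 310) = -7376*(-16 + 310) = -7376*294 = -2168544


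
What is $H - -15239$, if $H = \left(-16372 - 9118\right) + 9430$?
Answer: $-821$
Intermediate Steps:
$H = -16060$ ($H = -25490 + 9430 = -16060$)
$H - -15239 = -16060 - -15239 = -16060 + 15239 = -821$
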